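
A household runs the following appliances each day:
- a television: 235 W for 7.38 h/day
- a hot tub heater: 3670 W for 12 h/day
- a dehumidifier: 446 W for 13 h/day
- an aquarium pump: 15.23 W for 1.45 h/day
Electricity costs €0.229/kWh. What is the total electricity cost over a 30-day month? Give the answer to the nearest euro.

television: 235 W × 7.38 h × 30 d = 52,029 Wh = 52.03 kWh
hot tub heater: 3670 W × 12 h × 30 d = 1,321,200 Wh = 1,321 kWh
dehumidifier: 446 W × 13 h × 30 d = 173,940 Wh = 173.9 kWh
aquarium pump: 15.23 W × 1.45 h × 30 d = 663 Wh = 0.6625 kWh
Total energy = 52.03 + 1,321 + 173.9 + 0.6625 = 1,548 kWh
Cost = 1,548 kWh × €0.229 = €354.45 ≈ €354

€354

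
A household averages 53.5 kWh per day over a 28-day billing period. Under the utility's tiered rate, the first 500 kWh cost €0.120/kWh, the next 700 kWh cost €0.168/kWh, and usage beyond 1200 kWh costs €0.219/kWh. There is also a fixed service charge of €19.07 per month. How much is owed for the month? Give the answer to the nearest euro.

€262

Usage = 53.5 kWh/day × 28 days = 1498 kWh
First 500 kWh × €0.120 = €60.00
Next 700 kWh × €0.168 = €117.60
Remaining 298 kWh × €0.219 = €65.26
Energy charge = €242.86; + service €19.07 = €261.93 ≈ €262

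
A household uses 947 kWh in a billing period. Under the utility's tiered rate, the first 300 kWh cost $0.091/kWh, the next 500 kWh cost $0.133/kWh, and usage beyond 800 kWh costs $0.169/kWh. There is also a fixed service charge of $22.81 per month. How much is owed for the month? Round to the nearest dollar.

$141

First 300 kWh × $0.091 = $27.30
Next 500 kWh × $0.133 = $66.50
Remaining 147 kWh × $0.169 = $24.84
Energy charge = $118.64; + service $22.81 = $141.45 ≈ $141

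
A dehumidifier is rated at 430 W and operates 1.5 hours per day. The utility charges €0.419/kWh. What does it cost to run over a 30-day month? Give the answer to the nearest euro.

Energy = 430 W × 1.5 h/day × 30 days = 19,350 Wh = 19.35 kWh
Cost = 19.35 kWh × €0.419/kWh = €8.11 ≈ €8

€8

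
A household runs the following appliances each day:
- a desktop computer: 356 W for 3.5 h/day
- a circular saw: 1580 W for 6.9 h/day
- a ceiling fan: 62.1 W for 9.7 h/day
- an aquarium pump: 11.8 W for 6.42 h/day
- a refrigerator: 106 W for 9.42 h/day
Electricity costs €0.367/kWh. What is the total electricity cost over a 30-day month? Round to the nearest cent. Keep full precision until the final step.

desktop computer: 356 W × 3.5 h × 30 d = 37,380 Wh = 37.38 kWh
circular saw: 1580 W × 6.9 h × 30 d = 327,060 Wh = 327.1 kWh
ceiling fan: 62.1 W × 9.7 h × 30 d = 18,071 Wh = 18.07 kWh
aquarium pump: 11.8 W × 6.42 h × 30 d = 2,273 Wh = 2.273 kWh
refrigerator: 106 W × 9.42 h × 30 d = 29,956 Wh = 29.96 kWh
Total energy = 37.38 + 327.1 + 18.07 + 2.273 + 29.96 = 414.7 kWh
Cost = 414.7 kWh × €0.367 = €152.21

€152.21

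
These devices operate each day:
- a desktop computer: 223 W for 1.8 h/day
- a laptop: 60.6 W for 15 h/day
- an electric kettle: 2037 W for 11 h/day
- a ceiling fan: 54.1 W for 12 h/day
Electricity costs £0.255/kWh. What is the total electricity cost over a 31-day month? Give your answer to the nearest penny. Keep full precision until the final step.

desktop computer: 223 W × 1.8 h × 31 d = 12,443 Wh = 12.44 kWh
laptop: 60.6 W × 15 h × 31 d = 28,179 Wh = 28.18 kWh
electric kettle: 2037 W × 11 h × 31 d = 694,617 Wh = 694.6 kWh
ceiling fan: 54.1 W × 12 h × 31 d = 20,125 Wh = 20.13 kWh
Total energy = 12.44 + 28.18 + 694.6 + 20.13 = 755.4 kWh
Cost = 755.4 kWh × £0.255 = £192.62

£192.62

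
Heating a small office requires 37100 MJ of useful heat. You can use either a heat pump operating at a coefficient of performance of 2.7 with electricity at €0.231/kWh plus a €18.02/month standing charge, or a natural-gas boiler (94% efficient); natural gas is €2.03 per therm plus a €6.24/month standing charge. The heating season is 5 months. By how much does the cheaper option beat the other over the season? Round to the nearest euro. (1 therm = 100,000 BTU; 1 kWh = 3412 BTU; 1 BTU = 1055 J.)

Heat load = 37100 MJ = 37,100,000,000 J / 1055 = 35,165,877 BTU
Gas: input = 35,165,877 / 0.94 = 37,410,507 BTU = 374.1 therm → 374.1 × €2.03 = €759.43; + 5 × €6.24 standing = €790.63
Heat pump: 35,165,877 BTU / 3412 = 10,310 kWh heat; / 2.7 = 3,817 kWh in → × €0.231 = €881.78; + 5 × €18.02 standing = €971.88
Difference = |€790.63 − €971.88| = €181.25 ≈ €181

€181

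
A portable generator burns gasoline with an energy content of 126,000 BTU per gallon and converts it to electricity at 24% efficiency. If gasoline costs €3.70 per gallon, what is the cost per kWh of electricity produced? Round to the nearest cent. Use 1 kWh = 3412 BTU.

€0.42

Electrical output per gallon = 126,000 BTU × 0.24 / 3412 BTU/kWh = 8.863 kWh
Cost per kWh = €3.70 / 8.863 kWh = €0.417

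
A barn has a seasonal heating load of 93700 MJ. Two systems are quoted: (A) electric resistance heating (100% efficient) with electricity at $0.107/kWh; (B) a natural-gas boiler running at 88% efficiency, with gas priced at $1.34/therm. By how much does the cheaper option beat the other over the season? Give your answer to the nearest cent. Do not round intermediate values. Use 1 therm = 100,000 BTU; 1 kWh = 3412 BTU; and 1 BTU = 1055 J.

Heat load = 93700 MJ = 93,700,000,000 J / 1055 = 88,815,166 BTU
Gas: input = 88,815,166 / 0.88 = 100,926,325 BTU = 1,009 therm → 1,009 × $1.34 = $1,352.41
Electric: 88,815,166 BTU / 3412 = 26,030 kWh → × $0.107 = $2,785.24
Difference = |$1,352.41 − $2,785.24| = $1,432.82

$1432.82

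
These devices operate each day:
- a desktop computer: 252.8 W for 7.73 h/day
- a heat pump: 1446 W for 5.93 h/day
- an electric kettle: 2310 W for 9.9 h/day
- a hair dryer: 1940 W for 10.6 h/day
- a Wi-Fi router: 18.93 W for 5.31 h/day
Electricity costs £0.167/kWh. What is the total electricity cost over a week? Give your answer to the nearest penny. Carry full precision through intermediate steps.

desktop computer: 252.8 W × 7.73 h × 7 d = 13,679 Wh = 13.68 kWh
heat pump: 1446 W × 5.93 h × 7 d = 60,023 Wh = 60.02 kWh
electric kettle: 2310 W × 9.9 h × 7 d = 160,083 Wh = 160.1 kWh
hair dryer: 1940 W × 10.6 h × 7 d = 143,948 Wh = 143.9 kWh
Wi-Fi router: 18.93 W × 5.31 h × 7 d = 704 Wh = 0.7036 kWh
Total energy = 13.68 + 60.02 + 160.1 + 143.9 + 0.7036 = 378.4 kWh
Cost = 378.4 kWh × £0.167 = £63.20

£63.20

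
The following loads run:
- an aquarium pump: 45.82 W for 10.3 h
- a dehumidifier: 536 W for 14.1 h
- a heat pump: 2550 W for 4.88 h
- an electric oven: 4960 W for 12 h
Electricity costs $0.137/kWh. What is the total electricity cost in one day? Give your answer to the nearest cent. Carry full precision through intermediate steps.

$10.96

aquarium pump: 45.82 W × 10.3 h = 472 Wh = 0.4719 kWh
dehumidifier: 536 W × 14.1 h = 7,558 Wh = 7.558 kWh
heat pump: 2550 W × 4.88 h = 12,444 Wh = 12.44 kWh
electric oven: 4960 W × 12 h = 59,520 Wh = 59.52 kWh
Total energy = 0.4719 + 7.558 + 12.44 + 59.52 = 79.99 kWh
Cost = 79.99 kWh × $0.137 = $10.96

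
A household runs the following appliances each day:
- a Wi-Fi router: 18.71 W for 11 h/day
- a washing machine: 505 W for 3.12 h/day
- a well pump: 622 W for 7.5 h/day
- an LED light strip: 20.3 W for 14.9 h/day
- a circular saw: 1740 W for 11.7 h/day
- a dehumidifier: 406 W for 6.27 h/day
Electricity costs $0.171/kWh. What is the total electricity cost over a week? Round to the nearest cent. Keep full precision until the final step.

$35.49

Wi-Fi router: 18.71 W × 11 h × 7 d = 1,441 Wh = 1.441 kWh
washing machine: 505 W × 3.12 h × 7 d = 11,029 Wh = 11.03 kWh
well pump: 622 W × 7.5 h × 7 d = 32,655 Wh = 32.66 kWh
LED light strip: 20.3 W × 14.9 h × 7 d = 2,117 Wh = 2.117 kWh
circular saw: 1740 W × 11.7 h × 7 d = 142,506 Wh = 142.5 kWh
dehumidifier: 406 W × 6.27 h × 7 d = 17,819 Wh = 17.82 kWh
Total energy = 1.441 + 11.03 + 32.66 + 2.117 + 142.5 + 17.82 = 207.6 kWh
Cost = 207.6 kWh × $0.171 = $35.49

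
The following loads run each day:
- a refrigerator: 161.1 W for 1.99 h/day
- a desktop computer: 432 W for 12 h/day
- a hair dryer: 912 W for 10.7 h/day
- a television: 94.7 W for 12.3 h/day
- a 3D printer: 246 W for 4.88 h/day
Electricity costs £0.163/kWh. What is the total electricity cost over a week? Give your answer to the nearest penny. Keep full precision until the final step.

refrigerator: 161.1 W × 1.99 h × 7 d = 2,244 Wh = 2.244 kWh
desktop computer: 432 W × 12 h × 7 d = 36,288 Wh = 36.29 kWh
hair dryer: 912 W × 10.7 h × 7 d = 68,309 Wh = 68.31 kWh
television: 94.7 W × 12.3 h × 7 d = 8,154 Wh = 8.154 kWh
3D printer: 246 W × 4.88 h × 7 d = 8,403 Wh = 8.403 kWh
Total energy = 2.244 + 36.29 + 68.31 + 8.154 + 8.403 = 123.4 kWh
Cost = 123.4 kWh × £0.163 = £20.11

£20.11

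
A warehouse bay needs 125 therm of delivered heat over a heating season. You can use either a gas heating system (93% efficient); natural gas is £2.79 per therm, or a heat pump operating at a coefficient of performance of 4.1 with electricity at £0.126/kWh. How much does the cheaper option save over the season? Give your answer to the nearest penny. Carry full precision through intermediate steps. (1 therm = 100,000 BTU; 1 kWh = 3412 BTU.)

Heat load = 125 therm × 100,000 = 12,500,000 BTU
Gas: input = 12,500,000 / 0.93 = 13,440,860 BTU = 134.4 therm → 134.4 × £2.79 = £375.00
Heat pump: 12,500,000 BTU / 3412 = 3,664 kWh heat; / 4.1 = 893.5 kWh in → × £0.126 = £112.59
Difference = |£375.00 − £112.59| = £262.41

£262.41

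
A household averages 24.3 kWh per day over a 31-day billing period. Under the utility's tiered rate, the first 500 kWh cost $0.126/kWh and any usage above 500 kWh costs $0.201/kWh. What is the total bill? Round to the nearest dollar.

$114

Usage = 24.3 kWh/day × 31 days = 753.3 kWh
First 500 kWh × $0.126 = $63.00
Remaining 253.3 kWh × $0.201 = $50.91
Total = $113.91 ≈ $114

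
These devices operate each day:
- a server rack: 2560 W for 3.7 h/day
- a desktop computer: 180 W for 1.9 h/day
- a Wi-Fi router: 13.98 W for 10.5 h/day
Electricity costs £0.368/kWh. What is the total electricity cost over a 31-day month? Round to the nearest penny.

server rack: 2560 W × 3.7 h × 31 d = 293,632 Wh = 293.6 kWh
desktop computer: 180 W × 1.9 h × 31 d = 10,602 Wh = 10.6 kWh
Wi-Fi router: 13.98 W × 10.5 h × 31 d = 4,550 Wh = 4.55 kWh
Total energy = 293.6 + 10.6 + 4.55 = 308.8 kWh
Cost = 308.8 kWh × £0.368 = £113.63

£113.63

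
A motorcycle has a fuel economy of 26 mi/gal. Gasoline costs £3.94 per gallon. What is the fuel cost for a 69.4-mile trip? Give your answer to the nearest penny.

Fuel = 69.4 mi / 26 mpg = 2.669 gal
Cost = 2.669 gal × £3.94/gal = £10.52

£10.52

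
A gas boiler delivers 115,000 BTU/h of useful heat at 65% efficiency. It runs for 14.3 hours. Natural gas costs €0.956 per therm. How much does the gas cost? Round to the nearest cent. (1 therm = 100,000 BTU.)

€24.19

Heat delivered = 115,000 BTU/h × 14.3 h = 1,644,500 BTU
Gas input = 1,644,500 / 0.65 = 2,530,000 BTU
= 2,530,000 / 100,000 = 25.3 therm
Cost = 25.3 × €0.956/therm = €24.19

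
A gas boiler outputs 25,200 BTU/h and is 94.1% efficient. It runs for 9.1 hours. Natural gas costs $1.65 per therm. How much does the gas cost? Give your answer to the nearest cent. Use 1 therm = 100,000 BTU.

Heat delivered = 25,200 BTU/h × 9.1 h = 229,320 BTU
Gas input = 229,320 / 0.941 = 243,698 BTU
= 243,698 / 100,000 = 2.437 therm
Cost = 2.437 × $1.65/therm = $4.02

$4.02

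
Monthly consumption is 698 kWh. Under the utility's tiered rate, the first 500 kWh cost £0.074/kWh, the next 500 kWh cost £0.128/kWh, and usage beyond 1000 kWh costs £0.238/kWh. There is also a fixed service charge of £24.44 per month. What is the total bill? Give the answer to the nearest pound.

First 500 kWh × £0.074 = £37.00
Next 198 kWh × £0.128 = £25.34
Remaining tier: 0 kWh (not reached)
Energy charge = £62.34; + service £24.44 = £86.78 ≈ £87

£87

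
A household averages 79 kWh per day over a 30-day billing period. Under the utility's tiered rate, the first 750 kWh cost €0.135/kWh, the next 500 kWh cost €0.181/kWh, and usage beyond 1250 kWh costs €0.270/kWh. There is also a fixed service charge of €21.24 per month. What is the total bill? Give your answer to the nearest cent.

€515.39

Usage = 79 kWh/day × 30 days = 2370 kWh
First 750 kWh × €0.135 = €101.25
Next 500 kWh × €0.181 = €90.50
Remaining 1120 kWh × €0.270 = €302.40
Energy charge = €494.15; + service €21.24 = €515.39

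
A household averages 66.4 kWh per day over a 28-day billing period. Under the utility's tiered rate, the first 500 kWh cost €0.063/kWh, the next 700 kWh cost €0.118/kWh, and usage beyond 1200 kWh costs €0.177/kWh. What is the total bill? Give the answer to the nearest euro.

Usage = 66.4 kWh/day × 28 days = 1859.2 kWh
First 500 kWh × €0.063 = €31.50
Next 700 kWh × €0.118 = €82.60
Remaining 659.2 kWh × €0.177 = €116.68
Total = €230.78 ≈ €231

€231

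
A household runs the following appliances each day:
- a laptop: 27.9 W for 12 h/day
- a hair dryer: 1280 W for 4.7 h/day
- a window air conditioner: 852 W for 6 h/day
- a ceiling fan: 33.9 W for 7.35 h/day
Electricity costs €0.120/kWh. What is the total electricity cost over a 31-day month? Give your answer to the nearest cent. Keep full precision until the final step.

laptop: 27.9 W × 12 h × 31 d = 10,379 Wh = 10.38 kWh
hair dryer: 1280 W × 4.7 h × 31 d = 186,496 Wh = 186.5 kWh
window air conditioner: 852 W × 6 h × 31 d = 158,472 Wh = 158.5 kWh
ceiling fan: 33.9 W × 7.35 h × 31 d = 7,724 Wh = 7.724 kWh
Total energy = 10.38 + 186.5 + 158.5 + 7.724 = 363.1 kWh
Cost = 363.1 kWh × €0.120 = €43.57

€43.57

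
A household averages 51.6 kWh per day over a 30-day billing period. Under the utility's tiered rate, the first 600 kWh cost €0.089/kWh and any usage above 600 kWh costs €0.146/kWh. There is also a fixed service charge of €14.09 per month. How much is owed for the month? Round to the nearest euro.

€206

Usage = 51.6 kWh/day × 30 days = 1548 kWh
First 600 kWh × €0.089 = €53.40
Remaining 948 kWh × €0.146 = €138.41
Energy charge = €191.81; + service €14.09 = €205.90 ≈ €206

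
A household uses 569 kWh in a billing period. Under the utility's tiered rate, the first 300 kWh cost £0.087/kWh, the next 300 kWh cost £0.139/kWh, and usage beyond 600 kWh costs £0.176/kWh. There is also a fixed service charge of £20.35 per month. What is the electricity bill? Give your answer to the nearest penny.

£83.84

First 300 kWh × £0.087 = £26.10
Next 269 kWh × £0.139 = £37.39
Remaining tier: 0 kWh (not reached)
Energy charge = £63.49; + service £20.35 = £83.84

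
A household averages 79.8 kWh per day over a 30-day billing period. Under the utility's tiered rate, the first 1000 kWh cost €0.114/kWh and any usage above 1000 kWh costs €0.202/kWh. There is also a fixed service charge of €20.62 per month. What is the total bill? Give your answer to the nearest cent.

€416.21

Usage = 79.8 kWh/day × 30 days = 2394 kWh
First 1000 kWh × €0.114 = €114.00
Remaining 1394 kWh × €0.202 = €281.59
Energy charge = €395.59; + service €20.62 = €416.21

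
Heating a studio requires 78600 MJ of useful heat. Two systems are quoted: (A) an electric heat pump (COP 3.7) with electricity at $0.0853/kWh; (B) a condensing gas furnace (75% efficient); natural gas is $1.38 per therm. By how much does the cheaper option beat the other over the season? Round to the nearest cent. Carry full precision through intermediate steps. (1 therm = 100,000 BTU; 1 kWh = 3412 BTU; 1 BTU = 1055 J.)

$867.45

Heat load = 78600 MJ = 78,600,000,000 J / 1055 = 74,502,370 BTU
Gas: input = 74,502,370 / 0.75 = 99,336,493 BTU = 993.4 therm → 993.4 × $1.38 = $1,370.84
Heat pump: 74,502,370 BTU / 3412 = 21,840 kWh heat; / 3.7 = 5,901 kWh in → × $0.0853 = $503.39
Difference = |$1,370.84 − $503.39| = $867.45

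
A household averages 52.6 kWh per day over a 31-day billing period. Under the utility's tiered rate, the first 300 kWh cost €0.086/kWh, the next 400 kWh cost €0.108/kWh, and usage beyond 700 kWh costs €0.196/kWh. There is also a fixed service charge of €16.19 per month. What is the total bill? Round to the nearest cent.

Usage = 52.6 kWh/day × 31 days = 1630.6 kWh
First 300 kWh × €0.086 = €25.80
Next 400 kWh × €0.108 = €43.20
Remaining 930.6 kWh × €0.196 = €182.40
Energy charge = €251.40; + service €16.19 = €267.59

€267.59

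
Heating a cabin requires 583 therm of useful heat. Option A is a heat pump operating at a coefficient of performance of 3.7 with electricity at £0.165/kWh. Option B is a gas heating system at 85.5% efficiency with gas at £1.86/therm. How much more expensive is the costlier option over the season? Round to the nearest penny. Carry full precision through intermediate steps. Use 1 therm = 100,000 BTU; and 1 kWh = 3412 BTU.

£506.30

Heat load = 583 therm × 100,000 = 58,300,000 BTU
Gas: input = 58,300,000 / 0.855 = 68,187,135 BTU = 681.9 therm → 681.9 × £1.86 = £1,268.28
Heat pump: 58,300,000 BTU / 3412 = 17,090 kWh heat; / 3.7 = 4,618 kWh in → × £0.165 = £761.98
Difference = |£1,268.28 − £761.98| = £506.30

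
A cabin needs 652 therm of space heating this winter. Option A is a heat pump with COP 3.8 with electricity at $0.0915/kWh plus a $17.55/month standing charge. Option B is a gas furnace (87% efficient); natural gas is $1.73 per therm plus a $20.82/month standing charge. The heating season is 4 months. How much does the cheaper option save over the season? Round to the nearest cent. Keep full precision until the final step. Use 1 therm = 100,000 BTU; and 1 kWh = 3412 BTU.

Heat load = 652 therm × 100,000 = 65,200,000 BTU
Gas: input = 65,200,000 / 0.87 = 74,942,529 BTU = 749.4 therm → 749.4 × $1.73 = $1,296.51; + 4 × $20.82 standing = $1,379.79
Heat pump: 65,200,000 BTU / 3412 = 19,110 kWh heat; / 3.8 = 5,029 kWh in → × $0.0915 = $460.13; + 4 × $17.55 standing = $530.33
Difference = |$1,379.79 − $530.33| = $849.46

$849.46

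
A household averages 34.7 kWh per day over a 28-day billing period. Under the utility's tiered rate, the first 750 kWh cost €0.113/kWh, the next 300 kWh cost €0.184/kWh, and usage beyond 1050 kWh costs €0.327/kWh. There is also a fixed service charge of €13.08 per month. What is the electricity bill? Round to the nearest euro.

€139

Usage = 34.7 kWh/day × 28 days = 971.6 kWh
First 750 kWh × €0.113 = €84.75
Next 221.6 kWh × €0.184 = €40.77
Remaining tier: 0 kWh (not reached)
Energy charge = €125.52; + service €13.08 = €138.60 ≈ €139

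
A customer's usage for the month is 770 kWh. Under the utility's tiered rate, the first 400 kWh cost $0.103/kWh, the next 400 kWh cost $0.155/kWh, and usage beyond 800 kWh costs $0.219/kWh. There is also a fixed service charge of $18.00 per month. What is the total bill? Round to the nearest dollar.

$117

First 400 kWh × $0.103 = $41.20
Next 370 kWh × $0.155 = $57.35
Remaining tier: 0 kWh (not reached)
Energy charge = $98.55; + service $18.00 = $116.55 ≈ $117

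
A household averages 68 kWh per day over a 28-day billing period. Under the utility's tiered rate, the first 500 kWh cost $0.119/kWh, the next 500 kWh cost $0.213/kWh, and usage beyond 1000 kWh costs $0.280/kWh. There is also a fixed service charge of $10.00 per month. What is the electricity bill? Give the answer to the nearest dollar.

Usage = 68 kWh/day × 28 days = 1904 kWh
First 500 kWh × $0.119 = $59.50
Next 500 kWh × $0.213 = $106.50
Remaining 904 kWh × $0.280 = $253.12
Energy charge = $419.12; + service $10.00 = $429.12 ≈ $429

$429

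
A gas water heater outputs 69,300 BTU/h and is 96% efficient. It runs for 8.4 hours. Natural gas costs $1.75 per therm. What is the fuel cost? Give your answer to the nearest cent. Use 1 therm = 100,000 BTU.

$10.61

Heat delivered = 69,300 BTU/h × 8.4 h = 582,120 BTU
Gas input = 582,120 / 0.960 = 606,375 BTU
= 606,375 / 100,000 = 6.064 therm
Cost = 6.064 × $1.75/therm = $10.61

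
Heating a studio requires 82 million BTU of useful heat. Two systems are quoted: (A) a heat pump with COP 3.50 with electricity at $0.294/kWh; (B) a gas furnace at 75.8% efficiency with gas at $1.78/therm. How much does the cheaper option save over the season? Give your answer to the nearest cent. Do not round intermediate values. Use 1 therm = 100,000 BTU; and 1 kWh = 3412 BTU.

Heat load = 82 × 10⁶ BTU = 82,000,000 BTU
Gas: input = 82,000,000 / 0.758 = 108,179,420 BTU = 1,082 therm → 1,082 × $1.78 = $1,925.59
Heat pump: 82,000,000 BTU / 3412 = 24,030 kWh heat; / 3.50 = 6,867 kWh in → × $0.294 = $2,018.76
Difference = |$1,925.59 − $2,018.76| = $93.16

$93.16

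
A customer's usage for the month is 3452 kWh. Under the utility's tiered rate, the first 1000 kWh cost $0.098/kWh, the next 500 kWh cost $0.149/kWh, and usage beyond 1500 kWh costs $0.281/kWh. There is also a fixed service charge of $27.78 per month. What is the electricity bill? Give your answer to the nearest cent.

$748.79

First 1000 kWh × $0.098 = $98.00
Next 500 kWh × $0.149 = $74.50
Remaining 1952 kWh × $0.281 = $548.51
Energy charge = $721.01; + service $27.78 = $748.79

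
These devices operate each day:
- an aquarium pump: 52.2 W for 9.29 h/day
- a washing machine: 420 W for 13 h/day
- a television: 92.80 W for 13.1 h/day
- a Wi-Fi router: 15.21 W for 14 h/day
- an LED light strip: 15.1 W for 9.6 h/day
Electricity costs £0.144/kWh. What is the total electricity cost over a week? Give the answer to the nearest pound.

aquarium pump: 52.2 W × 9.29 h × 7 d = 3,395 Wh = 3.395 kWh
washing machine: 420 W × 13 h × 7 d = 38,220 Wh = 38.22 kWh
television: 92.80 W × 13.1 h × 7 d = 8,510 Wh = 8.51 kWh
Wi-Fi router: 15.21 W × 14 h × 7 d = 1,491 Wh = 1.491 kWh
LED light strip: 15.1 W × 9.6 h × 7 d = 1,015 Wh = 1.015 kWh
Total energy = 3.395 + 38.22 + 8.51 + 1.491 + 1.015 = 52.63 kWh
Cost = 52.63 kWh × £0.144 = £7.58 ≈ £8

£8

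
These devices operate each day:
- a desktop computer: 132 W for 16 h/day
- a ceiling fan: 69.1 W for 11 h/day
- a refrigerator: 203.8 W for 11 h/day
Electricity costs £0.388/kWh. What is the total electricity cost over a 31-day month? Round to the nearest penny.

desktop computer: 132 W × 16 h × 31 d = 65,472 Wh = 65.47 kWh
ceiling fan: 69.1 W × 11 h × 31 d = 23,563 Wh = 23.56 kWh
refrigerator: 203.8 W × 11 h × 31 d = 69,496 Wh = 69.5 kWh
Total energy = 65.47 + 23.56 + 69.5 = 158.5 kWh
Cost = 158.5 kWh × £0.388 = £61.51

£61.51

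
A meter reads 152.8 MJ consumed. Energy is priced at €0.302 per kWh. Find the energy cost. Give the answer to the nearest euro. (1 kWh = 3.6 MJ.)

€13

152.8 MJ × (0.27778 kWh/MJ) = 42.44 kWh
Cost = 42.44 kWh × €0.302/kWh = €12.82 ≈ €13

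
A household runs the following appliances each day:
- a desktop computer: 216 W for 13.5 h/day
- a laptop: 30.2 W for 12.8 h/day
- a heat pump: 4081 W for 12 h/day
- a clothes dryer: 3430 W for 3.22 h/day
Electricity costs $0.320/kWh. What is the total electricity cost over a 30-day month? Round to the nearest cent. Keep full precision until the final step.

desktop computer: 216 W × 13.5 h × 30 d = 87,480 Wh = 87.48 kWh
laptop: 30.2 W × 12.8 h × 30 d = 11,597 Wh = 11.6 kWh
heat pump: 4081 W × 12 h × 30 d = 1,469,160 Wh = 1,469 kWh
clothes dryer: 3430 W × 3.22 h × 30 d = 331,338 Wh = 331.3 kWh
Total energy = 87.48 + 11.6 + 1,469 + 331.3 = 1,900 kWh
Cost = 1,900 kWh × $0.320 = $607.86

$607.86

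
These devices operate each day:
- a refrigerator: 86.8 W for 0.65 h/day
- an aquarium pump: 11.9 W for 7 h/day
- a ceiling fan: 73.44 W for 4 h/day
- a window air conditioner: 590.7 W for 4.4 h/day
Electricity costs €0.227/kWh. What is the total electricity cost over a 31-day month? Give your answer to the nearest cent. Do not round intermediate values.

refrigerator: 86.8 W × 0.65 h × 31 d = 1,749 Wh = 1.749 kWh
aquarium pump: 11.9 W × 7 h × 31 d = 2,582 Wh = 2.582 kWh
ceiling fan: 73.44 W × 4 h × 31 d = 9,107 Wh = 9.107 kWh
window air conditioner: 590.7 W × 4.4 h × 31 d = 80,571 Wh = 80.57 kWh
Total energy = 1.749 + 2.582 + 9.107 + 80.57 = 94.01 kWh
Cost = 94.01 kWh × €0.227 = €21.34

€21.34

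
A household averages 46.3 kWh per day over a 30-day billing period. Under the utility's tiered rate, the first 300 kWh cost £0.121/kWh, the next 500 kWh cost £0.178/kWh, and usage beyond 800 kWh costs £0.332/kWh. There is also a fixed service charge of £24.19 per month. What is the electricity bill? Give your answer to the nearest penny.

Usage = 46.3 kWh/day × 30 days = 1389 kWh
First 300 kWh × £0.121 = £36.30
Next 500 kWh × £0.178 = £89.00
Remaining 589 kWh × £0.332 = £195.55
Energy charge = £320.85; + service £24.19 = £345.04

£345.04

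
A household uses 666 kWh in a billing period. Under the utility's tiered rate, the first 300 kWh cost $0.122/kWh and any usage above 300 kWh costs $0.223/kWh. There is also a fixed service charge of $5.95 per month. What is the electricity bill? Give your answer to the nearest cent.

First 300 kWh × $0.122 = $36.60
Remaining 366 kWh × $0.223 = $81.62
Energy charge = $118.22; + service $5.95 = $124.17

$124.17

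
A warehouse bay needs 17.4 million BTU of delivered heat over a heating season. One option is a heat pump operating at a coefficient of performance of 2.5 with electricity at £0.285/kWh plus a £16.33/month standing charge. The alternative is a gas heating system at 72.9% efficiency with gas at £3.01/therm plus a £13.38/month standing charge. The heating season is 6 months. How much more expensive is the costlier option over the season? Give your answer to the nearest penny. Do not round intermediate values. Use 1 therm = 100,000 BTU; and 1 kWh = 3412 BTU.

£119.38

Heat load = 17.4 × 10⁶ BTU = 17,400,000 BTU
Gas: input = 17,400,000 / 0.729 = 23,868,313 BTU = 238.7 therm → 238.7 × £3.01 = £718.44; + 6 × £13.38 standing = £798.72
Heat pump: 17,400,000 BTU / 3412 = 5,100 kWh heat; / 2.5 = 2,040 kWh in → × £0.285 = £581.36; + 6 × £16.33 standing = £679.34
Difference = |£798.72 − £679.34| = £119.38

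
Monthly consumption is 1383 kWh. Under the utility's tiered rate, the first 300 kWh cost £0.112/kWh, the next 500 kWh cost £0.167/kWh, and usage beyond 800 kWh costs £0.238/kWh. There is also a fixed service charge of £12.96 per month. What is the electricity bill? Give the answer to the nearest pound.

First 300 kWh × £0.112 = £33.60
Next 500 kWh × £0.167 = £83.50
Remaining 583 kWh × £0.238 = £138.75
Energy charge = £255.85; + service £12.96 = £268.81 ≈ £269

£269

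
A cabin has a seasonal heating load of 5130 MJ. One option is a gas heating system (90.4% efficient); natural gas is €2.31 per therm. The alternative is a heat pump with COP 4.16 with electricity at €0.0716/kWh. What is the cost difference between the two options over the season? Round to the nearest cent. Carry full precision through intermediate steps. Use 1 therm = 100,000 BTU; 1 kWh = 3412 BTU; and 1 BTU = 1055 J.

Heat load = 5130 MJ = 5,130,000,000 J / 1055 = 4,862,559 BTU
Gas: input = 4,862,559 / 0.904 = 5,378,937 BTU = 53.79 therm → 53.79 × €2.31 = €124.25
Heat pump: 4,862,559 BTU / 3412 = 1,425 kWh heat; / 4.16 = 342.6 kWh in → × €0.0716 = €24.53
Difference = |€124.25 − €24.53| = €99.72

€99.72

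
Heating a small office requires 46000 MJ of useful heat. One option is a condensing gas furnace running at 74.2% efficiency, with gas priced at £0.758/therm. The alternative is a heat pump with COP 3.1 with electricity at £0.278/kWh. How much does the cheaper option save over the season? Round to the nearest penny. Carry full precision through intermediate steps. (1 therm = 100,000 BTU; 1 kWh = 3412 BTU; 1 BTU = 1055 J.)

Heat load = 46000 MJ = 46,000,000,000 J / 1055 = 43,601,896 BTU
Gas: input = 43,601,896 / 0.742 = 58,762,663 BTU = 587.6 therm → 587.6 × £0.758 = £445.42
Heat pump: 43,601,896 BTU / 3412 = 12,780 kWh heat; / 3.1 = 4,122 kWh in → × £0.278 = £1,145.99
Difference = |£445.42 − £1,145.99| = £700.57

£700.57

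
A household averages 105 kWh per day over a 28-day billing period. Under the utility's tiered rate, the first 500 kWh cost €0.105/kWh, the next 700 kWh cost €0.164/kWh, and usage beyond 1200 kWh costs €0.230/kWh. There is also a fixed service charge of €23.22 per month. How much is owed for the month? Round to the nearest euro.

Usage = 105 kWh/day × 28 days = 2940 kWh
First 500 kWh × €0.105 = €52.50
Next 700 kWh × €0.164 = €114.80
Remaining 1740 kWh × €0.230 = €400.20
Energy charge = €567.50; + service €23.22 = €590.72 ≈ €591

€591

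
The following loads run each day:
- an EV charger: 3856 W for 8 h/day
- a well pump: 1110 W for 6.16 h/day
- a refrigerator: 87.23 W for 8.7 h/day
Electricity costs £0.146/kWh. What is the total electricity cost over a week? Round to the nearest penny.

£39.29

EV charger: 3856 W × 8 h × 7 d = 215,936 Wh = 215.9 kWh
well pump: 1110 W × 6.16 h × 7 d = 47,863 Wh = 47.86 kWh
refrigerator: 87.23 W × 8.7 h × 7 d = 5,312 Wh = 5.312 kWh
Total energy = 215.9 + 47.86 + 5.312 = 269.1 kWh
Cost = 269.1 kWh × £0.146 = £39.29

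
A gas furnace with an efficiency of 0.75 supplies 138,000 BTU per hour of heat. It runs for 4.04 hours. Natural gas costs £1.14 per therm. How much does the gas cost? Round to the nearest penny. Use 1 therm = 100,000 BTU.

Heat delivered = 138,000 BTU/h × 4.04 h = 557,520 BTU
Gas input = 557,520 / 0.75 = 743,360 BTU
= 743,360 / 100,000 = 7.434 therm
Cost = 7.434 × £1.14/therm = £8.47

£8.47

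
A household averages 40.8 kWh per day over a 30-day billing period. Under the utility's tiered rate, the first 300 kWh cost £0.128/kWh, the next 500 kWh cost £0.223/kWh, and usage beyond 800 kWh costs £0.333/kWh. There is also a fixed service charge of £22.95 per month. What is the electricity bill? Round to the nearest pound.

Usage = 40.8 kWh/day × 30 days = 1224 kWh
First 300 kWh × £0.128 = £38.40
Next 500 kWh × £0.223 = £111.50
Remaining 424 kWh × £0.333 = £141.19
Energy charge = £291.09; + service £22.95 = £314.04 ≈ £314

£314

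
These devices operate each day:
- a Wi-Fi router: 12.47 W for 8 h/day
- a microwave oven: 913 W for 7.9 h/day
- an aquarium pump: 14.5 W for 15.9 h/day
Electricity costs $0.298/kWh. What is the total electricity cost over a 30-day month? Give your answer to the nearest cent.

$67.43

Wi-Fi router: 12.47 W × 8 h × 30 d = 2,993 Wh = 2.993 kWh
microwave oven: 913 W × 7.9 h × 30 d = 216,381 Wh = 216.4 kWh
aquarium pump: 14.5 W × 15.9 h × 30 d = 6,916 Wh = 6.917 kWh
Total energy = 2.993 + 216.4 + 6.917 = 226.3 kWh
Cost = 226.3 kWh × $0.298 = $67.43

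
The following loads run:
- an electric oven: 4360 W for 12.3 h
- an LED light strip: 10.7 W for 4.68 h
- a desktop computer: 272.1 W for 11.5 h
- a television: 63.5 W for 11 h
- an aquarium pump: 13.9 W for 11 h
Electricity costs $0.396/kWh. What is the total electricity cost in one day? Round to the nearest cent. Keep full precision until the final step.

$22.83

electric oven: 4360 W × 12.3 h = 53,628 Wh = 53.63 kWh
LED light strip: 10.7 W × 4.68 h = 50 Wh = 0.05008 kWh
desktop computer: 272.1 W × 11.5 h = 3,129 Wh = 3.129 kWh
television: 63.5 W × 11 h = 698 Wh = 0.6985 kWh
aquarium pump: 13.9 W × 11 h = 153 Wh = 0.1529 kWh
Total energy = 53.63 + 0.05008 + 3.129 + 0.6985 + 0.1529 = 57.66 kWh
Cost = 57.66 kWh × $0.396 = $22.83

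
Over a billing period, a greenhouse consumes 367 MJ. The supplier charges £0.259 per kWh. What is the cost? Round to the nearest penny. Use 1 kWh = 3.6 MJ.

367 MJ × (0.27778 kWh/MJ) = 101.9 kWh
Cost = 101.9 kWh × £0.259/kWh = £26.40

£26.40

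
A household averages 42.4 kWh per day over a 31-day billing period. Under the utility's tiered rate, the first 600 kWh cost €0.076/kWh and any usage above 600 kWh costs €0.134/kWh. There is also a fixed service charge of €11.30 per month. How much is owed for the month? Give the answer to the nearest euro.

Usage = 42.4 kWh/day × 31 days = 1314.4 kWh
First 600 kWh × €0.076 = €45.60
Remaining 714.4 kWh × €0.134 = €95.73
Energy charge = €141.33; + service €11.30 = €152.63 ≈ €153

€153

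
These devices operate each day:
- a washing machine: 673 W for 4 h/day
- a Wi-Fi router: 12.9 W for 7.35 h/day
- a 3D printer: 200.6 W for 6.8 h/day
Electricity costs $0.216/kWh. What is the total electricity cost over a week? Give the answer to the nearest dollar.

$6

washing machine: 673 W × 4 h × 7 d = 18,844 Wh = 18.84 kWh
Wi-Fi router: 12.9 W × 7.35 h × 7 d = 664 Wh = 0.6637 kWh
3D printer: 200.6 W × 6.8 h × 7 d = 9,549 Wh = 9.549 kWh
Total energy = 18.84 + 0.6637 + 9.549 = 29.06 kWh
Cost = 29.06 kWh × $0.216 = $6.28 ≈ $6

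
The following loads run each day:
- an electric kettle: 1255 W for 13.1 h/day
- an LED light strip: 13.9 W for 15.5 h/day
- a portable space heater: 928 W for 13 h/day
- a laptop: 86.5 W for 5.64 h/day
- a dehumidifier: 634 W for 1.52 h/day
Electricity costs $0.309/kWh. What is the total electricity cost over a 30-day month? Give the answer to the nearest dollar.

$280

electric kettle: 1255 W × 13.1 h × 30 d = 493,215 Wh = 493.2 kWh
LED light strip: 13.9 W × 15.5 h × 30 d = 6,464 Wh = 6.464 kWh
portable space heater: 928 W × 13 h × 30 d = 361,920 Wh = 361.9 kWh
laptop: 86.5 W × 5.64 h × 30 d = 14,636 Wh = 14.64 kWh
dehumidifier: 634 W × 1.52 h × 30 d = 28,910 Wh = 28.91 kWh
Total energy = 493.2 + 6.464 + 361.9 + 14.64 + 28.91 = 905.1 kWh
Cost = 905.1 kWh × $0.309 = $279.69 ≈ $280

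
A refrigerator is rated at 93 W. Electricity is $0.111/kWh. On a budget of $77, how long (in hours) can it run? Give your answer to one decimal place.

7459.1 h

Energy budget = $77 / $0.111 per kWh = 693.7 kWh = 693,694 Wh
Runtime = 693,694 Wh / 93 W = 7,459 h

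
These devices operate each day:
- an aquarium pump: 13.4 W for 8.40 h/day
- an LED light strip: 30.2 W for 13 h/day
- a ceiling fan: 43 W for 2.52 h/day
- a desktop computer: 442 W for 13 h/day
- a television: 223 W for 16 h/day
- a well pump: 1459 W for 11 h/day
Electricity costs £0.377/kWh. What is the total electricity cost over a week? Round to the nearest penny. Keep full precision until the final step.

£68.55

aquarium pump: 13.4 W × 8.40 h × 7 d = 788 Wh = 0.7879 kWh
LED light strip: 30.2 W × 13 h × 7 d = 2,748 Wh = 2.748 kWh
ceiling fan: 43 W × 2.52 h × 7 d = 759 Wh = 0.7585 kWh
desktop computer: 442 W × 13 h × 7 d = 40,222 Wh = 40.22 kWh
television: 223 W × 16 h × 7 d = 24,976 Wh = 24.98 kWh
well pump: 1459 W × 11 h × 7 d = 112,343 Wh = 112.3 kWh
Total energy = 0.7879 + 2.748 + 0.7585 + 40.22 + 24.98 + 112.3 = 181.8 kWh
Cost = 181.8 kWh × £0.377 = £68.55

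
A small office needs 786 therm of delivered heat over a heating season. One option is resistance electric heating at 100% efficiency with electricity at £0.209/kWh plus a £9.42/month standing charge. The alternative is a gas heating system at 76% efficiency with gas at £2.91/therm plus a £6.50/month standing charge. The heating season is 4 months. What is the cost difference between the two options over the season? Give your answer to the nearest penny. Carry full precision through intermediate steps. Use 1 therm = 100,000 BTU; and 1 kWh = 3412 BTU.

Heat load = 786 therm × 100,000 = 78,600,000 BTU
Gas: input = 78,600,000 / 0.76 = 103,421,053 BTU = 1,034 therm → 1,034 × £2.91 = £3,009.55; + 4 × £6.50 standing = £3,035.55
Electric: 78,600,000 BTU / 3412 = 23,040 kWh → × £0.209 = £4,814.60; + 4 × £9.42 standing = £4,852.28
Difference = |£3,035.55 − £4,852.28| = £1,816.72

£1816.72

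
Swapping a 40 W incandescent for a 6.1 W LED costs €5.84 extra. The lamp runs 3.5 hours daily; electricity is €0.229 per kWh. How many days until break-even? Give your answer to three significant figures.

215 days

Power saved = 40 − 6.1 = 33.9 W
Daily energy saved = 33.9 W × 3.5 h = 118.6 Wh = 0.11865 kWh
Daily savings = 0.11865 × €0.229 = €0.0272
Payback = €5.84 / €0.0272 per day = 214.9 days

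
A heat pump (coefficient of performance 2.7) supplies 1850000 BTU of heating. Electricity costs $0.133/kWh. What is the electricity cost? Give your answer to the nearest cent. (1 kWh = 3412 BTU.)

Heat delivered = 1,850,000 BTU / 3412 = 542.2 kWh
Electrical input = 542.2 kWh / 2.7 = 200.8 kWh
Cost = 200.8 × $0.133/kWh = $26.71

$26.71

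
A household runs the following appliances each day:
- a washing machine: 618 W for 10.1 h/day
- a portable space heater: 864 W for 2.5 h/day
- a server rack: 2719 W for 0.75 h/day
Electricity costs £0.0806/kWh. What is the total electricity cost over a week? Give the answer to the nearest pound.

£6

washing machine: 618 W × 10.1 h × 7 d = 43,693 Wh = 43.69 kWh
portable space heater: 864 W × 2.5 h × 7 d = 15,120 Wh = 15.12 kWh
server rack: 2719 W × 0.75 h × 7 d = 14,275 Wh = 14.27 kWh
Total energy = 43.69 + 15.12 + 14.27 = 73.09 kWh
Cost = 73.09 kWh × £0.0806 = £5.89 ≈ £6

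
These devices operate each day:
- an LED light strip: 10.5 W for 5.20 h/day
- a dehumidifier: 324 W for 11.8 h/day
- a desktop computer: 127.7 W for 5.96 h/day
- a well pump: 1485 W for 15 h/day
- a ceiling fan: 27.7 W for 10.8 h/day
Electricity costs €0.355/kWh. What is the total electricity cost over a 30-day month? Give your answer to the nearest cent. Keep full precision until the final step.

LED light strip: 10.5 W × 5.20 h × 30 d = 1,638 Wh = 1.638 kWh
dehumidifier: 324 W × 11.8 h × 30 d = 114,696 Wh = 114.7 kWh
desktop computer: 127.7 W × 5.96 h × 30 d = 22,833 Wh = 22.83 kWh
well pump: 1485 W × 15 h × 30 d = 668,250 Wh = 668.2 kWh
ceiling fan: 27.7 W × 10.8 h × 30 d = 8,975 Wh = 8.975 kWh
Total energy = 1.638 + 114.7 + 22.83 + 668.2 + 8.975 = 816.4 kWh
Cost = 816.4 kWh × €0.355 = €289.82

€289.82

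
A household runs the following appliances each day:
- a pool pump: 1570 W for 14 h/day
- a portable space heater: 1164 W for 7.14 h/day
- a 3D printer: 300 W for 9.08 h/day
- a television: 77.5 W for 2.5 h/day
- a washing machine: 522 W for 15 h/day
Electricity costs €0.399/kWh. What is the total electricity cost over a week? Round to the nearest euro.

€115

pool pump: 1570 W × 14 h × 7 d = 153,860 Wh = 153.9 kWh
portable space heater: 1164 W × 7.14 h × 7 d = 58,177 Wh = 58.18 kWh
3D printer: 300 W × 9.08 h × 7 d = 19,068 Wh = 19.07 kWh
television: 77.5 W × 2.5 h × 7 d = 1,356 Wh = 1.356 kWh
washing machine: 522 W × 15 h × 7 d = 54,810 Wh = 54.81 kWh
Total energy = 153.9 + 58.18 + 19.07 + 1.356 + 54.81 = 287.3 kWh
Cost = 287.3 kWh × €0.399 = €114.62 ≈ €115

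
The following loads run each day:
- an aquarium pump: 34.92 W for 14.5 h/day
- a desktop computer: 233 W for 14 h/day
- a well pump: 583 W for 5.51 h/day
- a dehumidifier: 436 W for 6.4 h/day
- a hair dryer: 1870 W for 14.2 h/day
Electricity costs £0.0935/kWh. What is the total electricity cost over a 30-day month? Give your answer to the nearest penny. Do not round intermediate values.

£101.89

aquarium pump: 34.92 W × 14.5 h × 30 d = 15,190 Wh = 15.19 kWh
desktop computer: 233 W × 14 h × 30 d = 97,860 Wh = 97.86 kWh
well pump: 583 W × 5.51 h × 30 d = 96,370 Wh = 96.37 kWh
dehumidifier: 436 W × 6.4 h × 30 d = 83,712 Wh = 83.71 kWh
hair dryer: 1870 W × 14.2 h × 30 d = 796,620 Wh = 796.6 kWh
Total energy = 15.19 + 97.86 + 96.37 + 83.71 + 796.6 = 1,090 kWh
Cost = 1,090 kWh × £0.0935 = £101.89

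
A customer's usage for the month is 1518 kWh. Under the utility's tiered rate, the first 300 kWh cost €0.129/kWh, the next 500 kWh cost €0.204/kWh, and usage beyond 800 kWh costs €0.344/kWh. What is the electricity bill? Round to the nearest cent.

€387.69

First 300 kWh × €0.129 = €38.70
Next 500 kWh × €0.204 = €102.00
Remaining 718 kWh × €0.344 = €246.99
Total = €387.69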